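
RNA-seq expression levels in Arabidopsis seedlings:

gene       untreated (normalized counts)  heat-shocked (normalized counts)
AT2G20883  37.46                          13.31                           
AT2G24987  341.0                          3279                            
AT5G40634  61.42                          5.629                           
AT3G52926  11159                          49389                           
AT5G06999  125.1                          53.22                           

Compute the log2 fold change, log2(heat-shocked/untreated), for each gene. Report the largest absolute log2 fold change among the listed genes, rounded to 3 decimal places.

3.448

log2(13.31/37.46) = -1.493  (AT2G20883)
log2(3279/341.0) = 3.265  (AT2G24987)
log2(5.629/61.42) = -3.448  (AT5G40634)
log2(49389/11159) = 2.146  (AT3G52926)
log2(53.22/125.1) = -1.233  (AT5G06999)
The largest magnitude belongs to AT5G40634.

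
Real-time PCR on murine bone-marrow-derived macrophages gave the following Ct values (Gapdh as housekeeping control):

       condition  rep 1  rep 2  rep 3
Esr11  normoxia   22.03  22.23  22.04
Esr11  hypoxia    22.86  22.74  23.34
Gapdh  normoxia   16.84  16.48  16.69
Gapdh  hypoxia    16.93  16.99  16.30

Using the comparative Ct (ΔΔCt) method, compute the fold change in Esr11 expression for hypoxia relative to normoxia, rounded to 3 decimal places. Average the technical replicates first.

0.570

Mean Ct: Esr11 normoxia 22.100; Esr11 hypoxia 22.980; Gapdh normoxia 16.670; Gapdh hypoxia 16.740
ΔCt(normoxia) = 22.100 − 16.670 = 5.430
ΔCt(hypoxia) = 22.980 − 16.740 = 6.240
ΔΔCt = 6.240 − 5.430 = 0.810
Fold change = 2^(−0.810) = 0.5704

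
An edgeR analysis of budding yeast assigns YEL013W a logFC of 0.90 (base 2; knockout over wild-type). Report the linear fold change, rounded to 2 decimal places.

1.87

Fold change = 2^(0.90) = 1.866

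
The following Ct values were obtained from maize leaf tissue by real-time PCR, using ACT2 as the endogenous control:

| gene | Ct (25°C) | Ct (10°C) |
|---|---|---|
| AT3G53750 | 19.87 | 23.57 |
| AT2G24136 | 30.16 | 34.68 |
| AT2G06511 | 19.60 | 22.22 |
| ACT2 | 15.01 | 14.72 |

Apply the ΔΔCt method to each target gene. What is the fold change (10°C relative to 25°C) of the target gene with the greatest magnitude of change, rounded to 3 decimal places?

AT3G53750: ΔΔCt = (23.57−14.72) − (19.87−15.01) = 8.85 − 4.86 = 3.99; fold change = 2^-3.99 = 0.063
AT2G24136: ΔΔCt = (34.68−14.72) − (30.16−15.01) = 19.96 − 15.15 = 4.81; fold change = 2^-4.81 = 0.036
AT2G06511: ΔΔCt = (22.22−14.72) − (19.60−15.01) = 7.50 − 4.59 = 2.91; fold change = 2^-2.91 = 0.133
AT2G24136 has the largest |ΔΔCt| = 4.81.

0.036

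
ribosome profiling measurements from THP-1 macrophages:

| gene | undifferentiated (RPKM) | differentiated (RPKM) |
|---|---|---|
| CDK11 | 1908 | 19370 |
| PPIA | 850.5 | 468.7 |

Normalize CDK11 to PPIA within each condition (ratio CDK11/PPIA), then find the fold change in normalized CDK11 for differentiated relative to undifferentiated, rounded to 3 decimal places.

18.422

CDK11/PPIA (undifferentiated) = 1908 / 850.5 = 2.2434
CDK11/PPIA (differentiated) = 19370 / 468.7 = 41.327
Fold change = 41.327 / 2.2434 = 18.4217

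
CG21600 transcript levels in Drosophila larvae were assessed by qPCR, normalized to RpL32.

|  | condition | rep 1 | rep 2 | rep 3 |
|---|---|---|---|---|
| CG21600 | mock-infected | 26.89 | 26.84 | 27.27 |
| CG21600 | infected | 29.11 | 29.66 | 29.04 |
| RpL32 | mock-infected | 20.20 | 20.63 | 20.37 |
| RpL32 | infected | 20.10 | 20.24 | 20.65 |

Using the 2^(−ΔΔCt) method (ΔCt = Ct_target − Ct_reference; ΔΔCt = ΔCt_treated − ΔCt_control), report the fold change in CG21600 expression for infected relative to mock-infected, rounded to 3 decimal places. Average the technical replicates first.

Mean Ct: CG21600 mock-infected 27.000; CG21600 infected 29.270; RpL32 mock-infected 20.400; RpL32 infected 20.330
ΔCt(mock-infected) = 27.000 − 20.400 = 6.600
ΔCt(infected) = 29.270 − 20.330 = 8.940
ΔΔCt = 8.940 − 6.600 = 2.340
Fold change = 2^(−2.340) = 0.1975

0.198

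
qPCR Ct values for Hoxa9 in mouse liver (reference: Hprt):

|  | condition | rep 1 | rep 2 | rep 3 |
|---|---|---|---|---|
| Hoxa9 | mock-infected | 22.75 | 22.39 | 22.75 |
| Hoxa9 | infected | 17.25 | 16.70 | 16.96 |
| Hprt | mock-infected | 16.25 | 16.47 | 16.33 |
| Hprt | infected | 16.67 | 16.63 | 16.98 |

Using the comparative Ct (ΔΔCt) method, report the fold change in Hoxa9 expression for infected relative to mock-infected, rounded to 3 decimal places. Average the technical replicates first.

67.182

Mean Ct: Hoxa9 mock-infected 22.630; Hoxa9 infected 16.970; Hprt mock-infected 16.350; Hprt infected 16.760
ΔCt(mock-infected) = 22.630 − 16.350 = 6.280
ΔCt(infected) = 16.970 − 16.760 = 0.210
ΔΔCt = 0.210 − 6.280 = -6.070
Fold change = 2^(−(-6.070)) = 2^6.070 = 67.1819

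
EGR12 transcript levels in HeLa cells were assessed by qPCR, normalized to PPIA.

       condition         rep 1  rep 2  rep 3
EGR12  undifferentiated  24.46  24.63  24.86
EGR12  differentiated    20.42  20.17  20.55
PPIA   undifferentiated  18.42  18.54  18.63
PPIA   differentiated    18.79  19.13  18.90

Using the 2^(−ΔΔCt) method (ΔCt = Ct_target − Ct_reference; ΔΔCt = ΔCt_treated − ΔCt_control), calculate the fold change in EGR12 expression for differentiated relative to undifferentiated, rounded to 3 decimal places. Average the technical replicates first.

Mean Ct: EGR12 undifferentiated 24.650; EGR12 differentiated 20.380; PPIA undifferentiated 18.530; PPIA differentiated 18.940
ΔCt(undifferentiated) = 24.650 − 18.530 = 6.120
ΔCt(differentiated) = 20.380 − 18.940 = 1.440
ΔΔCt = 1.440 − 6.120 = -4.680
Fold change = 2^(−(-4.680)) = 2^4.680 = 25.6342

25.634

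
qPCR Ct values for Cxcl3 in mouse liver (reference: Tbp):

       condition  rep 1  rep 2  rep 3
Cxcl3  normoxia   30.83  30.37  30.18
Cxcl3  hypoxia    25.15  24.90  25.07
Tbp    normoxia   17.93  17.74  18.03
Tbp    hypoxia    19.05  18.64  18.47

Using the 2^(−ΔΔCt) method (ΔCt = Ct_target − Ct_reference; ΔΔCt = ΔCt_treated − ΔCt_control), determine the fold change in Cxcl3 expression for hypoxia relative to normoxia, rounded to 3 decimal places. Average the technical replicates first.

Mean Ct: Cxcl3 normoxia 30.460; Cxcl3 hypoxia 25.040; Tbp normoxia 17.900; Tbp hypoxia 18.720
ΔCt(normoxia) = 30.460 − 17.900 = 12.560
ΔCt(hypoxia) = 25.040 − 18.720 = 6.320
ΔΔCt = 6.320 − 12.560 = -6.240
Fold change = 2^(−(-6.240)) = 2^6.240 = 75.5835

75.584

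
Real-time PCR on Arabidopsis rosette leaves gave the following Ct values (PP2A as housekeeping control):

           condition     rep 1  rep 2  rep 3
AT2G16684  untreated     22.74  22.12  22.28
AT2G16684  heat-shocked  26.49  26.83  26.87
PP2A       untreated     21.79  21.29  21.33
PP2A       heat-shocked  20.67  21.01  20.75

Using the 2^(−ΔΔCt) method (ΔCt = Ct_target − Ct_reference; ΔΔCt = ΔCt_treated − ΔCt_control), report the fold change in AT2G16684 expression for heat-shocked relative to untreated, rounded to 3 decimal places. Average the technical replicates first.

Mean Ct: AT2G16684 untreated 22.380; AT2G16684 heat-shocked 26.730; PP2A untreated 21.470; PP2A heat-shocked 20.810
ΔCt(untreated) = 22.380 − 21.470 = 0.910
ΔCt(heat-shocked) = 26.730 − 20.810 = 5.920
ΔΔCt = 5.920 − 0.910 = 5.010
Fold change = 2^(−5.010) = 0.0310

0.031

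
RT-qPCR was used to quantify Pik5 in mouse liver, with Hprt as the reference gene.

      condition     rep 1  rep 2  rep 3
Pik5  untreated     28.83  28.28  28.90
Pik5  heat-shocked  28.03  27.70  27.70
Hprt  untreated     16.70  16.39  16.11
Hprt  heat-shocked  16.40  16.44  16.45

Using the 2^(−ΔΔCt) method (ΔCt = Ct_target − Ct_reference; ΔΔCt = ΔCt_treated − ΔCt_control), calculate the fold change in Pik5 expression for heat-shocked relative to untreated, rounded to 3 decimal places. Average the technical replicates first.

1.853

Mean Ct: Pik5 untreated 28.670; Pik5 heat-shocked 27.810; Hprt untreated 16.400; Hprt heat-shocked 16.430
ΔCt(untreated) = 28.670 − 16.400 = 12.270
ΔCt(heat-shocked) = 27.810 − 16.430 = 11.380
ΔΔCt = 11.380 − 12.270 = -0.890
Fold change = 2^(−(-0.890)) = 2^0.890 = 1.8532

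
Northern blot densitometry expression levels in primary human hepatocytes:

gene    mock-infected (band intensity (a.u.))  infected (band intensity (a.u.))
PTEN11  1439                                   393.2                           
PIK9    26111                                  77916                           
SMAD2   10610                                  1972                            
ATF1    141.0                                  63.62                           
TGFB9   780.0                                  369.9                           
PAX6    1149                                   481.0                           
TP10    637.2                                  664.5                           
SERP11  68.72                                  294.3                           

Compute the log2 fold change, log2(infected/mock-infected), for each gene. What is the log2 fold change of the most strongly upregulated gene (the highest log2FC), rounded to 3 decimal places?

log2(393.2/1439) = -1.872  (PTEN11)
log2(77916/26111) = 1.577  (PIK9)
log2(1972/10610) = -2.428  (SMAD2)
log2(63.62/141.0) = -1.148  (ATF1)
log2(369.9/780.0) = -1.076  (TGFB9)
log2(481.0/1149) = -1.256  (PAX6)
log2(664.5/637.2) = 0.061  (TP10)
log2(294.3/68.72) = 2.098  (SERP11)
SERP11 is most strongly upregulated.

2.098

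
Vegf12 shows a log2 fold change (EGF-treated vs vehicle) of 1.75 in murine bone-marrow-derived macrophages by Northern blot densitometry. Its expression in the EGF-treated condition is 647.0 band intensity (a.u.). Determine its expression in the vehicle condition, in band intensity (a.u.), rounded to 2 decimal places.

Fold change = 2^(1.75) = 3.3636
vehicle expression = 647.0 / 3.3636 = 192.35

192.35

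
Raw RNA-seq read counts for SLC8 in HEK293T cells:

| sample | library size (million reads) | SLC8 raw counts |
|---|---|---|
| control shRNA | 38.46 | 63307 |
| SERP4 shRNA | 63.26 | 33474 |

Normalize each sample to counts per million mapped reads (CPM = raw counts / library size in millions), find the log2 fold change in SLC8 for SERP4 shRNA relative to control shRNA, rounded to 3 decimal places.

-1.637

CPM(control shRNA) = 63307 / 38.46 = 1646.0478
CPM(SERP4 shRNA) = 33474 / 63.26 = 529.1495
Fold change = 529.1495 / 1646.0478 = 0.32147
log2(0.32147) = -1.6373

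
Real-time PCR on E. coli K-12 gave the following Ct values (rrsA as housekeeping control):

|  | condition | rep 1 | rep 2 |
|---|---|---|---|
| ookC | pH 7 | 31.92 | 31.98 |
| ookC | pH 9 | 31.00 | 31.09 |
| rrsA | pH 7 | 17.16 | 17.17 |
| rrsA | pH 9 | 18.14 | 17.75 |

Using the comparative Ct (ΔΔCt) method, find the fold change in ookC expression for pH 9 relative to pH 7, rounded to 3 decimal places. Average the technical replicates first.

Mean Ct: ookC pH 7 31.950; ookC pH 9 31.045; rrsA pH 7 17.165; rrsA pH 9 17.945
ΔCt(pH 7) = 31.950 − 17.165 = 14.785
ΔCt(pH 9) = 31.045 − 17.945 = 13.100
ΔΔCt = 13.100 − 14.785 = -1.685
Fold change = 2^(−(-1.685)) = 2^1.685 = 3.2154

3.215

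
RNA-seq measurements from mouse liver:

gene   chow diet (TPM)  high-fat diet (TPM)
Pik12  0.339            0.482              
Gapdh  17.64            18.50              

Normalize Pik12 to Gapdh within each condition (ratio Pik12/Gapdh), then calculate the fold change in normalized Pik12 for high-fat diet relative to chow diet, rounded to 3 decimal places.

1.356

Pik12/Gapdh (chow diet) = 0.339 / 17.64 = 0.019218
Pik12/Gapdh (high-fat diet) = 0.482 / 18.50 = 0.026054
Fold change = 0.026054 / 0.019218 = 1.3557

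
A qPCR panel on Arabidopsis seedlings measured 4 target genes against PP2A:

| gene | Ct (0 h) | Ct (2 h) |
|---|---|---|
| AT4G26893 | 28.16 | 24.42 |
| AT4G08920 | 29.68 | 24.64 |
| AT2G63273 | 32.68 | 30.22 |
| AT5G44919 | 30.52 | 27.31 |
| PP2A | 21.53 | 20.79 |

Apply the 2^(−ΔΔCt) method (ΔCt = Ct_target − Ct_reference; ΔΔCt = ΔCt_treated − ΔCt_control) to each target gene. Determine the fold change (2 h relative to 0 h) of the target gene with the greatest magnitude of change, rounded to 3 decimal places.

19.698

AT4G26893: ΔΔCt = (24.42−20.79) − (28.16−21.53) = 3.63 − 6.63 = -3.00; fold change = 2^3.00 = 8.000
AT4G08920: ΔΔCt = (24.64−20.79) − (29.68−21.53) = 3.85 − 8.15 = -4.30; fold change = 2^4.30 = 19.698
AT2G63273: ΔΔCt = (30.22−20.79) − (32.68−21.53) = 9.43 − 11.15 = -1.72; fold change = 2^1.72 = 3.294
AT5G44919: ΔΔCt = (27.31−20.79) − (30.52−21.53) = 6.52 − 8.99 = -2.47; fold change = 2^2.47 = 5.540
AT4G08920 has the largest |ΔΔCt| = 4.30.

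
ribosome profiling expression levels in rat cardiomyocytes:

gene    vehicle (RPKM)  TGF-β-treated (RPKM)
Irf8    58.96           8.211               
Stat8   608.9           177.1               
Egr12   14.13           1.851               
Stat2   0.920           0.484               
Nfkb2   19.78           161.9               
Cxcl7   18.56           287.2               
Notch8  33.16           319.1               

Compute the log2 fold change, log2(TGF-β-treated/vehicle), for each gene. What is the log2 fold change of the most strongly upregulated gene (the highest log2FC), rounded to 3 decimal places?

log2(8.211/58.96) = -2.844  (Irf8)
log2(177.1/608.9) = -1.782  (Stat8)
log2(1.851/14.13) = -2.932  (Egr12)
log2(0.484/0.920) = -0.927  (Stat2)
log2(161.9/19.78) = 3.033  (Nfkb2)
log2(287.2/18.56) = 3.952  (Cxcl7)
log2(319.1/33.16) = 3.266  (Notch8)
Cxcl7 is most strongly upregulated.

3.952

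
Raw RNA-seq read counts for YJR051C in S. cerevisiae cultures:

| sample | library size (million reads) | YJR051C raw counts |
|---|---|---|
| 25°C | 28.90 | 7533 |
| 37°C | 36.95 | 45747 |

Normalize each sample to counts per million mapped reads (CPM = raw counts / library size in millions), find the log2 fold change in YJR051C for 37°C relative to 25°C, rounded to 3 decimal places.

CPM(25°C) = 7533 / 28.90 = 260.6574
CPM(37°C) = 45747 / 36.95 = 1238.0785
Fold change = 1238.0785 / 260.6574 = 4.74983
log2(4.74983) = 2.2479

2.248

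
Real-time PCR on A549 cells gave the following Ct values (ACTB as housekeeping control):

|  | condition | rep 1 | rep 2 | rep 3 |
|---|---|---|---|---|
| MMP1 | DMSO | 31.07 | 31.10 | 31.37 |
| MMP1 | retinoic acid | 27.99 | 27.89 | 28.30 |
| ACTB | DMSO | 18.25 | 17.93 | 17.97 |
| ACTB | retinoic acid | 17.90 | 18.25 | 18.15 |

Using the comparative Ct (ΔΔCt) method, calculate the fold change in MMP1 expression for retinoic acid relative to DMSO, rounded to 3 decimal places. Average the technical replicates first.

Mean Ct: MMP1 DMSO 31.180; MMP1 retinoic acid 28.060; ACTB DMSO 18.050; ACTB retinoic acid 18.100
ΔCt(DMSO) = 31.180 − 18.050 = 13.130
ΔCt(retinoic acid) = 28.060 − 18.100 = 9.960
ΔΔCt = 9.960 − 13.130 = -3.170
Fold change = 2^(−(-3.170)) = 2^3.170 = 9.0005

9.000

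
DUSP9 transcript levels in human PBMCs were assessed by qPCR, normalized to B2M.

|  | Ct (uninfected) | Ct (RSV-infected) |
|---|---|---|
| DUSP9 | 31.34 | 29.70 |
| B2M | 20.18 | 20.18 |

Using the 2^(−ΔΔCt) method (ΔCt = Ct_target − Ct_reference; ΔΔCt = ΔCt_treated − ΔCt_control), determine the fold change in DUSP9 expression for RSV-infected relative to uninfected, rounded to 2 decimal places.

3.12

ΔCt(uninfected) = 31.340 − 20.180 = 11.160
ΔCt(RSV-infected) = 29.700 − 20.180 = 9.520
ΔΔCt = 9.520 − 11.160 = -1.640
Fold change = 2^(−(-1.640)) = 2^1.640 = 3.117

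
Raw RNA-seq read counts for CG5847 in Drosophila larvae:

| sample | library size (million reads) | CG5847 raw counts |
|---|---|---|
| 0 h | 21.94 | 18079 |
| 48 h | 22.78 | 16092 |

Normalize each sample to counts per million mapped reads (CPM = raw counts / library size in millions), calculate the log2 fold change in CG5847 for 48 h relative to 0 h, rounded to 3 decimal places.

CPM(0 h) = 18079 / 21.94 = 824.0201
CPM(48 h) = 16092 / 22.78 = 706.4091
Fold change = 706.4091 / 824.0201 = 0.85727
log2(0.85727) = -0.2222

-0.222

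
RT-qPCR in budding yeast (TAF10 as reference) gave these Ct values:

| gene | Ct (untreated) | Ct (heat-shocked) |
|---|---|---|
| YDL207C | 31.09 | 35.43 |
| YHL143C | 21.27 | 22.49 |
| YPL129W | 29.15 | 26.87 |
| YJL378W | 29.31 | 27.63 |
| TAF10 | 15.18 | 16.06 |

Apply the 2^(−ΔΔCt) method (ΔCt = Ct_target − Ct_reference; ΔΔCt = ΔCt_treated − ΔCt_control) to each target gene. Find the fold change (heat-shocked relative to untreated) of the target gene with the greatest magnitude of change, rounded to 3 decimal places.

0.091

YDL207C: ΔΔCt = (35.43−16.06) − (31.09−15.18) = 19.37 − 15.91 = 3.46; fold change = 2^-3.46 = 0.091
YHL143C: ΔΔCt = (22.49−16.06) − (21.27−15.18) = 6.43 − 6.09 = 0.34; fold change = 2^-0.34 = 0.790
YPL129W: ΔΔCt = (26.87−16.06) − (29.15−15.18) = 10.81 − 13.97 = -3.16; fold change = 2^3.16 = 8.938
YJL378W: ΔΔCt = (27.63−16.06) − (29.31−15.18) = 11.57 − 14.13 = -2.56; fold change = 2^2.56 = 5.897
YDL207C has the largest |ΔΔCt| = 3.46.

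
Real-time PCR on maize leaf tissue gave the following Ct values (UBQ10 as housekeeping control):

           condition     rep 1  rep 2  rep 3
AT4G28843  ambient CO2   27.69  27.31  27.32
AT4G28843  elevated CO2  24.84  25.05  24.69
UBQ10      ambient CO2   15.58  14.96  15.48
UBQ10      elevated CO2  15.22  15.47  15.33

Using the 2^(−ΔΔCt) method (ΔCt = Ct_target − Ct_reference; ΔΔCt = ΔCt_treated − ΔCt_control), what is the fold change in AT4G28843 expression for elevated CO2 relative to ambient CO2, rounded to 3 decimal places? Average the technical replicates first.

Mean Ct: AT4G28843 ambient CO2 27.440; AT4G28843 elevated CO2 24.860; UBQ10 ambient CO2 15.340; UBQ10 elevated CO2 15.340
ΔCt(ambient CO2) = 27.440 − 15.340 = 12.100
ΔCt(elevated CO2) = 24.860 − 15.340 = 9.520
ΔΔCt = 9.520 − 12.100 = -2.580
Fold change = 2^(−(-2.580)) = 2^2.580 = 5.9794

5.979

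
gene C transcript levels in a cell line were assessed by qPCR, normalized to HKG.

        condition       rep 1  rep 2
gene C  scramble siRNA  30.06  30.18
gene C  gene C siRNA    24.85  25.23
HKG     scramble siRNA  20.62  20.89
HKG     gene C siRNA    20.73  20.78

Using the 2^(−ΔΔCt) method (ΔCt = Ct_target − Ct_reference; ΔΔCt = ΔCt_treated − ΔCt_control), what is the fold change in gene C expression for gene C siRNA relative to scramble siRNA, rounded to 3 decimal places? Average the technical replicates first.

33.825

Mean Ct: gene C scramble siRNA 30.120; gene C gene C siRNA 25.040; HKG scramble siRNA 20.755; HKG gene C siRNA 20.755
ΔCt(scramble siRNA) = 30.120 − 20.755 = 9.365
ΔCt(gene C siRNA) = 25.040 − 20.755 = 4.285
ΔΔCt = 4.285 − 9.365 = -5.080
Fold change = 2^(−(-5.080)) = 2^5.080 = 33.8246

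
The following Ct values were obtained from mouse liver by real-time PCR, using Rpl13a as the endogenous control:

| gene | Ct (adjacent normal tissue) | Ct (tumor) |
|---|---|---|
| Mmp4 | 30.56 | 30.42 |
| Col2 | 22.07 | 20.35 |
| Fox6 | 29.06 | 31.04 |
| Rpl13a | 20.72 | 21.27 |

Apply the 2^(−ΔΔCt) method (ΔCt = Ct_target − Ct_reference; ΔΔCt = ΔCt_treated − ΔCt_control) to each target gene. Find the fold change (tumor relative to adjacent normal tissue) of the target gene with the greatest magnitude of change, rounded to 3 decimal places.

4.823

Mmp4: ΔΔCt = (30.42−21.27) − (30.56−20.72) = 9.15 − 9.84 = -0.69; fold change = 2^0.69 = 1.613
Col2: ΔΔCt = (20.35−21.27) − (22.07−20.72) = -0.92 − 1.35 = -2.27; fold change = 2^2.27 = 4.823
Fox6: ΔΔCt = (31.04−21.27) − (29.06−20.72) = 9.77 − 8.34 = 1.43; fold change = 2^-1.43 = 0.371
Col2 has the largest |ΔΔCt| = 2.27.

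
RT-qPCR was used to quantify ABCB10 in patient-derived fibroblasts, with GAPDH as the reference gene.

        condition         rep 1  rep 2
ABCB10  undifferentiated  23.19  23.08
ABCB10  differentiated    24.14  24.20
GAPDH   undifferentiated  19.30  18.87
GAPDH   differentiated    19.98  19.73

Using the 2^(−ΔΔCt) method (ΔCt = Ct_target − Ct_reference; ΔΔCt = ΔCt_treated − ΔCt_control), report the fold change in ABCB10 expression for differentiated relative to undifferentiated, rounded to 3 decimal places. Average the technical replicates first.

0.832

Mean Ct: ABCB10 undifferentiated 23.135; ABCB10 differentiated 24.170; GAPDH undifferentiated 19.085; GAPDH differentiated 19.855
ΔCt(undifferentiated) = 23.135 − 19.085 = 4.050
ΔCt(differentiated) = 24.170 − 19.855 = 4.315
ΔΔCt = 4.315 − 4.050 = 0.265
Fold change = 2^(−0.265) = 0.8322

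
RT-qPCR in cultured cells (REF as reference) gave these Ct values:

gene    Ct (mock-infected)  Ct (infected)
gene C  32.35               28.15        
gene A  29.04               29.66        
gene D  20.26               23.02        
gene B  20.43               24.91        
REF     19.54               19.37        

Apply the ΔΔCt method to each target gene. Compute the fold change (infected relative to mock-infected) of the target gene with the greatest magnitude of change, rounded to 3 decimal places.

gene C: ΔΔCt = (28.15−19.37) − (32.35−19.54) = 8.78 − 12.81 = -4.03; fold change = 2^4.03 = 16.336
gene A: ΔΔCt = (29.66−19.37) − (29.04−19.54) = 10.29 − 9.50 = 0.79; fold change = 2^-0.79 = 0.578
gene D: ΔΔCt = (23.02−19.37) − (20.26−19.54) = 3.65 − 0.72 = 2.93; fold change = 2^-2.93 = 0.131
gene B: ΔΔCt = (24.91−19.37) − (20.43−19.54) = 5.54 − 0.89 = 4.65; fold change = 2^-4.65 = 0.040
gene B has the largest |ΔΔCt| = 4.65.

0.040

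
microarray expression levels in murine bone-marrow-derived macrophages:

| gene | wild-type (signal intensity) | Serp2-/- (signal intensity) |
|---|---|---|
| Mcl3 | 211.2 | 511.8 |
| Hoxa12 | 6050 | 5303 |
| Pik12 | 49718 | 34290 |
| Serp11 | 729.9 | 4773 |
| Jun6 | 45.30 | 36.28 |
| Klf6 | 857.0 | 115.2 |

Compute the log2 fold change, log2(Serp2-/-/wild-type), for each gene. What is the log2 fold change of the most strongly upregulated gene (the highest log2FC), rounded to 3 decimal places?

2.709

log2(511.8/211.2) = 1.277  (Mcl3)
log2(5303/6050) = -0.190  (Hoxa12)
log2(34290/49718) = -0.536  (Pik12)
log2(4773/729.9) = 2.709  (Serp11)
log2(36.28/45.30) = -0.320  (Jun6)
log2(115.2/857.0) = -2.895  (Klf6)
Serp11 is most strongly upregulated.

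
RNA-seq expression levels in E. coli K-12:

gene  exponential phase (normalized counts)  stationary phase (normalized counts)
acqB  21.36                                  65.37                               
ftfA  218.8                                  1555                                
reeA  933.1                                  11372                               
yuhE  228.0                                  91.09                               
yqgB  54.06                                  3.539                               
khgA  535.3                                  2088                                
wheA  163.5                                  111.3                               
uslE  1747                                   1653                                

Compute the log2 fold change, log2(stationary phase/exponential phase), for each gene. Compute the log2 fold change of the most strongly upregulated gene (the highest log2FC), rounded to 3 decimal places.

3.607

log2(65.37/21.36) = 1.614  (acqB)
log2(1555/218.8) = 2.829  (ftfA)
log2(11372/933.1) = 3.607  (reeA)
log2(91.09/228.0) = -1.324  (yuhE)
log2(3.539/54.06) = -3.933  (yqgB)
log2(2088/535.3) = 1.964  (khgA)
log2(111.3/163.5) = -0.555  (wheA)
log2(1653/1747) = -0.080  (uslE)
reeA is most strongly upregulated.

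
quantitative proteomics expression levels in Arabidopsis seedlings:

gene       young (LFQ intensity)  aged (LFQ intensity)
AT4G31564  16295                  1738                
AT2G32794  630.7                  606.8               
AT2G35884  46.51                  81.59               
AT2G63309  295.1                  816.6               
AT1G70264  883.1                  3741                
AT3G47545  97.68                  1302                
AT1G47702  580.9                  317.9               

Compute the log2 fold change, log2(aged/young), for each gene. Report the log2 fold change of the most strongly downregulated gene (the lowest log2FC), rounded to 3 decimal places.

log2(1738/16295) = -3.229  (AT4G31564)
log2(606.8/630.7) = -0.056  (AT2G32794)
log2(81.59/46.51) = 0.811  (AT2G35884)
log2(816.6/295.1) = 1.468  (AT2G63309)
log2(3741/883.1) = 2.083  (AT1G70264)
log2(1302/97.68) = 3.737  (AT3G47545)
log2(317.9/580.9) = -0.870  (AT1G47702)
AT4G31564 is most strongly downregulated.

-3.229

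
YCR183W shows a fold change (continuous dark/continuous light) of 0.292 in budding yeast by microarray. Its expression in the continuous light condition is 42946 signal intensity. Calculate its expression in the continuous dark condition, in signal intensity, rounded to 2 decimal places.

continuous dark expression = 42946 × 0.292 = 12540.23

12540.23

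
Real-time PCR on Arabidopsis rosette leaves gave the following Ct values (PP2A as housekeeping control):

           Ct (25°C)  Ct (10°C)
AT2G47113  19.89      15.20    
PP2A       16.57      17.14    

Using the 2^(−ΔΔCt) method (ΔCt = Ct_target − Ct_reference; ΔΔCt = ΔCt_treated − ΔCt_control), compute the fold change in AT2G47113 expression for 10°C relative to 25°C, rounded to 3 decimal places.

38.319

ΔCt(25°C) = 19.890 − 16.570 = 3.320
ΔCt(10°C) = 15.200 − 17.140 = -1.940
ΔΔCt = -1.940 − 3.320 = -5.260
Fold change = 2^(−(-5.260)) = 2^5.260 = 38.3193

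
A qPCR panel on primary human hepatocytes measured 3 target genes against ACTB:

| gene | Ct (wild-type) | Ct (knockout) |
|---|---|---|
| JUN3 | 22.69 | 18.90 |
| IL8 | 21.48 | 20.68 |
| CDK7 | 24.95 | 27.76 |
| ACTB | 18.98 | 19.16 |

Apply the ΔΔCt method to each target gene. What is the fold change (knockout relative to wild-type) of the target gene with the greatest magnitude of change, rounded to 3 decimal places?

15.671

JUN3: ΔΔCt = (18.90−19.16) − (22.69−18.98) = -0.26 − 3.71 = -3.97; fold change = 2^3.97 = 15.671
IL8: ΔΔCt = (20.68−19.16) − (21.48−18.98) = 1.52 − 2.50 = -0.98; fold change = 2^0.98 = 1.972
CDK7: ΔΔCt = (27.76−19.16) − (24.95−18.98) = 8.60 − 5.97 = 2.63; fold change = 2^-2.63 = 0.162
JUN3 has the largest |ΔΔCt| = 3.97.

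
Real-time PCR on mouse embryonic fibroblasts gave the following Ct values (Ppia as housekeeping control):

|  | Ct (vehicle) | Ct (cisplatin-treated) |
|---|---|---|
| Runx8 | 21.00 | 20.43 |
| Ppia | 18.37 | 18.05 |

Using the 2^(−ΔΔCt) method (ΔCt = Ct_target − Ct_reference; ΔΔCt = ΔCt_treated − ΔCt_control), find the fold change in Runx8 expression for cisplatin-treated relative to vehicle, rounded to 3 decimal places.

ΔCt(vehicle) = 21.000 − 18.370 = 2.630
ΔCt(cisplatin-treated) = 20.430 − 18.050 = 2.380
ΔΔCt = 2.380 − 2.630 = -0.250
Fold change = 2^(−(-0.250)) = 2^0.250 = 1.1892

1.189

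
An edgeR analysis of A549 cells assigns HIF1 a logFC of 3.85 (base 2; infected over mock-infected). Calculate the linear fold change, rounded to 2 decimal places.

Fold change = 2^(3.85) = 14.420

14.42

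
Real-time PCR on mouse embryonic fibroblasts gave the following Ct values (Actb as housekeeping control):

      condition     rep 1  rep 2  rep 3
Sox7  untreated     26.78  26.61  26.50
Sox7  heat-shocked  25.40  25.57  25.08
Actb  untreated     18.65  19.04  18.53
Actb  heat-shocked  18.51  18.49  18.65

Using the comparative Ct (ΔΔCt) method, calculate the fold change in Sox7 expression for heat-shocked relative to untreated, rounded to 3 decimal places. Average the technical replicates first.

2.129

Mean Ct: Sox7 untreated 26.630; Sox7 heat-shocked 25.350; Actb untreated 18.740; Actb heat-shocked 18.550
ΔCt(untreated) = 26.630 − 18.740 = 7.890
ΔCt(heat-shocked) = 25.350 − 18.550 = 6.800
ΔΔCt = 6.800 − 7.890 = -1.090
Fold change = 2^(−(-1.090)) = 2^1.090 = 2.1287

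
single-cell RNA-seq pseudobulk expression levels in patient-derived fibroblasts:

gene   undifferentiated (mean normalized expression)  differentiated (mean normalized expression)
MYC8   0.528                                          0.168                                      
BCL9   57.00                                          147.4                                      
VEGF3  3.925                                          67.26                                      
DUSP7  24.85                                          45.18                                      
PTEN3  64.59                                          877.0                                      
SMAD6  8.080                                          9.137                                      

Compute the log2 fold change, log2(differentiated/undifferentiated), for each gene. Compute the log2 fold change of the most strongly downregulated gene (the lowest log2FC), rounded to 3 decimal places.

log2(0.168/0.528) = -1.652  (MYC8)
log2(147.4/57.00) = 1.371  (BCL9)
log2(67.26/3.925) = 4.099  (VEGF3)
log2(45.18/24.85) = 0.862  (DUSP7)
log2(877.0/64.59) = 3.763  (PTEN3)
log2(9.137/8.080) = 0.177  (SMAD6)
MYC8 is most strongly downregulated.

-1.652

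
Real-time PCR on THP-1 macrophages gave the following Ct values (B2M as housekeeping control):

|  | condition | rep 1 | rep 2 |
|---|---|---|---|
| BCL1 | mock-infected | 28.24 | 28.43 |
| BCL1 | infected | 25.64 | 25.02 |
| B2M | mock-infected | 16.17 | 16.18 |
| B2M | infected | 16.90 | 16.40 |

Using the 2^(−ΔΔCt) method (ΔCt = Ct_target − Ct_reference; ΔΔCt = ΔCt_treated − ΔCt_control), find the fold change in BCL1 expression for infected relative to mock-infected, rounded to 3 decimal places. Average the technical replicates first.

11.158

Mean Ct: BCL1 mock-infected 28.335; BCL1 infected 25.330; B2M mock-infected 16.175; B2M infected 16.650
ΔCt(mock-infected) = 28.335 − 16.175 = 12.160
ΔCt(infected) = 25.330 − 16.650 = 8.680
ΔΔCt = 8.680 − 12.160 = -3.480
Fold change = 2^(−(-3.480)) = 2^3.480 = 11.1579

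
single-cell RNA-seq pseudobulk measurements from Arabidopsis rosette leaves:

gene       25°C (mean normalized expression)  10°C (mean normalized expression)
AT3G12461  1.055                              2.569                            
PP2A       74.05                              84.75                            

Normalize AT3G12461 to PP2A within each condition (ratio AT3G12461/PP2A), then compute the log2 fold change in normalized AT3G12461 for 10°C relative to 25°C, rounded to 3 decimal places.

1.089

AT3G12461/PP2A (25°C) = 1.055 / 74.05 = 0.014247
AT3G12461/PP2A (10°C) = 2.569 / 84.75 = 0.030313
Fold change = 0.030313 / 0.014247 = 2.1276
log2(2.1276) = 1.0893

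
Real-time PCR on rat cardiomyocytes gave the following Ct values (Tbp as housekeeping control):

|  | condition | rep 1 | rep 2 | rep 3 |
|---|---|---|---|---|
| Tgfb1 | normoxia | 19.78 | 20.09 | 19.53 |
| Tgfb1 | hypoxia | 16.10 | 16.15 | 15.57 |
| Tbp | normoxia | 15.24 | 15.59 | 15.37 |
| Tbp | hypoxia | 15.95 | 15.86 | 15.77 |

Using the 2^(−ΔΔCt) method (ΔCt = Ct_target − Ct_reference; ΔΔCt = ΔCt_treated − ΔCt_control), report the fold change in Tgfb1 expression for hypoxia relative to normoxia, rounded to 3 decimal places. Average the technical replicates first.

Mean Ct: Tgfb1 normoxia 19.800; Tgfb1 hypoxia 15.940; Tbp normoxia 15.400; Tbp hypoxia 15.860
ΔCt(normoxia) = 19.800 − 15.400 = 4.400
ΔCt(hypoxia) = 15.940 − 15.860 = 0.080
ΔΔCt = 0.080 − 4.400 = -4.320
Fold change = 2^(−(-4.320)) = 2^4.320 = 19.9733

19.973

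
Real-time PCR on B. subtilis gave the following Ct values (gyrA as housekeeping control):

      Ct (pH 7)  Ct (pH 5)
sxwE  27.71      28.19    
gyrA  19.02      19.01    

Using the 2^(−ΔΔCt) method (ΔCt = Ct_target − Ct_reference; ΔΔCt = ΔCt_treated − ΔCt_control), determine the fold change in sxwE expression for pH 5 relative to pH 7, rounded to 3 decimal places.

ΔCt(pH 7) = 27.710 − 19.020 = 8.690
ΔCt(pH 5) = 28.190 − 19.010 = 9.180
ΔΔCt = 9.180 − 8.690 = 0.490
Fold change = 2^(−0.490) = 0.7120

0.712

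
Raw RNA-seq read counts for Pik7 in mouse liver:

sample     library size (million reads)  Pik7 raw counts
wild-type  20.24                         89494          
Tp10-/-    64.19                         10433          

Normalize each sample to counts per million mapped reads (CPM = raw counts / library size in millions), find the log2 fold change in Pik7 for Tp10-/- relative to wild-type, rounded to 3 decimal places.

CPM(wild-type) = 89494 / 20.24 = 4421.6403
CPM(Tp10-/-) = 10433 / 64.19 = 162.5331
Fold change = 162.5331 / 4421.6403 = 0.03676
log2(0.03676) = -4.7658

-4.766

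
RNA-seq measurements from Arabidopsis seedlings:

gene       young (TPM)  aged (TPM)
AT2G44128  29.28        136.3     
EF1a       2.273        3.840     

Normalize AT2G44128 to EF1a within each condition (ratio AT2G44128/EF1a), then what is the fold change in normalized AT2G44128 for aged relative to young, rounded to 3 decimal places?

AT2G44128/EF1a (young) = 29.28 / 2.273 = 12.882
AT2G44128/EF1a (aged) = 136.3 / 3.840 = 35.495
Fold change = 35.495 / 12.882 = 2.7555

2.755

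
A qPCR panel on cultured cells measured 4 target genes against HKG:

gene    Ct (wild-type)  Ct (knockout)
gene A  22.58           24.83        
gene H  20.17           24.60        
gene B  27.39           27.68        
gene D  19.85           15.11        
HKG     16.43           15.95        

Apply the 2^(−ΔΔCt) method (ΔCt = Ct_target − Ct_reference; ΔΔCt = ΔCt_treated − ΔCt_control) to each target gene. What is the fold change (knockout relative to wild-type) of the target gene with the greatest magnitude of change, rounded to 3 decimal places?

gene A: ΔΔCt = (24.83−15.95) − (22.58−16.43) = 8.88 − 6.15 = 2.73; fold change = 2^-2.73 = 0.151
gene H: ΔΔCt = (24.60−15.95) − (20.17−16.43) = 8.65 − 3.74 = 4.91; fold change = 2^-4.91 = 0.033
gene B: ΔΔCt = (27.68−15.95) − (27.39−16.43) = 11.73 − 10.96 = 0.77; fold change = 2^-0.77 = 0.586
gene D: ΔΔCt = (15.11−15.95) − (19.85−16.43) = -0.84 − 3.42 = -4.26; fold change = 2^4.26 = 19.160
gene H has the largest |ΔΔCt| = 4.91.

0.033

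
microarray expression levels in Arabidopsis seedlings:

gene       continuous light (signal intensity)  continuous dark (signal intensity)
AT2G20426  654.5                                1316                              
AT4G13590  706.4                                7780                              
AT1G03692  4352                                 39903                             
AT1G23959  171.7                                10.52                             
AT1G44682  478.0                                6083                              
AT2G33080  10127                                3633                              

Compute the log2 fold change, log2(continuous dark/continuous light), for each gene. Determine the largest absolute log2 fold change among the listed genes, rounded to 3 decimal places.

4.029

log2(1316/654.5) = 1.008  (AT2G20426)
log2(7780/706.4) = 3.461  (AT4G13590)
log2(39903/4352) = 3.197  (AT1G03692)
log2(10.52/171.7) = -4.029  (AT1G23959)
log2(6083/478.0) = 3.670  (AT1G44682)
log2(3633/10127) = -1.479  (AT2G33080)
The largest magnitude belongs to AT1G23959.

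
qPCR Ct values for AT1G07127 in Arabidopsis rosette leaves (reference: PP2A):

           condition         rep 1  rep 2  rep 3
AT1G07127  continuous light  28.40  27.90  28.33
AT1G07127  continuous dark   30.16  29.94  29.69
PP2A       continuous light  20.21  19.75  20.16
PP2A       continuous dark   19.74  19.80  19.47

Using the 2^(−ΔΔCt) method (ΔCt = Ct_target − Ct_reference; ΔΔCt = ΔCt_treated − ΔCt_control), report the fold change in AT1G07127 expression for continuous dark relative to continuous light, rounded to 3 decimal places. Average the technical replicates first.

Mean Ct: AT1G07127 continuous light 28.210; AT1G07127 continuous dark 29.930; PP2A continuous light 20.040; PP2A continuous dark 19.670
ΔCt(continuous light) = 28.210 − 20.040 = 8.170
ΔCt(continuous dark) = 29.930 − 19.670 = 10.260
ΔΔCt = 10.260 − 8.170 = 2.090
Fold change = 2^(−2.090) = 0.2349

0.235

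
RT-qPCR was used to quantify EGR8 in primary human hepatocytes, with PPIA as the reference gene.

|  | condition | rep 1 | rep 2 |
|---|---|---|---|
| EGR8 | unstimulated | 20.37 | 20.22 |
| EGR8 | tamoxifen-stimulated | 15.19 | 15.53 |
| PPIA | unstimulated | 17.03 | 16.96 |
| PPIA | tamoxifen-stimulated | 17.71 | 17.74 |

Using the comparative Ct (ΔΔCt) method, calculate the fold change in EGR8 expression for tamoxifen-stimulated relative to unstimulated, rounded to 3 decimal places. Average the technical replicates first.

Mean Ct: EGR8 unstimulated 20.295; EGR8 tamoxifen-stimulated 15.360; PPIA unstimulated 16.995; PPIA tamoxifen-stimulated 17.725
ΔCt(unstimulated) = 20.295 − 16.995 = 3.300
ΔCt(tamoxifen-stimulated) = 15.360 − 17.725 = -2.365
ΔΔCt = -2.365 − 3.300 = -5.665
Fold change = 2^(−(-5.665)) = 2^5.665 = 50.7382

50.738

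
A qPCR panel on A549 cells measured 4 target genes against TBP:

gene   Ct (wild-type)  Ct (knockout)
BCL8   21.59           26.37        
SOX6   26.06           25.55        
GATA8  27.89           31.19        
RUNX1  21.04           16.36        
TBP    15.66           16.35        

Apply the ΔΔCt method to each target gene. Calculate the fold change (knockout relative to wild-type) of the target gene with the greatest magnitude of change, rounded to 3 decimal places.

BCL8: ΔΔCt = (26.37−16.35) − (21.59−15.66) = 10.02 − 5.93 = 4.09; fold change = 2^-4.09 = 0.059
SOX6: ΔΔCt = (25.55−16.35) − (26.06−15.66) = 9.20 − 10.40 = -1.20; fold change = 2^1.20 = 2.297
GATA8: ΔΔCt = (31.19−16.35) − (27.89−15.66) = 14.84 − 12.23 = 2.61; fold change = 2^-2.61 = 0.164
RUNX1: ΔΔCt = (16.36−16.35) − (21.04−15.66) = 0.01 − 5.38 = -5.37; fold change = 2^5.37 = 41.355
RUNX1 has the largest |ΔΔCt| = 5.37.

41.355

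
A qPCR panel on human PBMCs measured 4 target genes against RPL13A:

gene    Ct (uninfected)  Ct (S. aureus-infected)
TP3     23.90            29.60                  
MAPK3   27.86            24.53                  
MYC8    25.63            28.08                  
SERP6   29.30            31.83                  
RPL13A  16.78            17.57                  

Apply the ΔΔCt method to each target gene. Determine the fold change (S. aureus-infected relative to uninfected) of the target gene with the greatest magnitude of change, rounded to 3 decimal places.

TP3: ΔΔCt = (29.60−17.57) − (23.90−16.78) = 12.03 − 7.12 = 4.91; fold change = 2^-4.91 = 0.033
MAPK3: ΔΔCt = (24.53−17.57) − (27.86−16.78) = 6.96 − 11.08 = -4.12; fold change = 2^4.12 = 17.388
MYC8: ΔΔCt = (28.08−17.57) − (25.63−16.78) = 10.51 − 8.85 = 1.66; fold change = 2^-1.66 = 0.316
SERP6: ΔΔCt = (31.83−17.57) − (29.30−16.78) = 14.26 − 12.52 = 1.74; fold change = 2^-1.74 = 0.299
TP3 has the largest |ΔΔCt| = 4.91.

0.033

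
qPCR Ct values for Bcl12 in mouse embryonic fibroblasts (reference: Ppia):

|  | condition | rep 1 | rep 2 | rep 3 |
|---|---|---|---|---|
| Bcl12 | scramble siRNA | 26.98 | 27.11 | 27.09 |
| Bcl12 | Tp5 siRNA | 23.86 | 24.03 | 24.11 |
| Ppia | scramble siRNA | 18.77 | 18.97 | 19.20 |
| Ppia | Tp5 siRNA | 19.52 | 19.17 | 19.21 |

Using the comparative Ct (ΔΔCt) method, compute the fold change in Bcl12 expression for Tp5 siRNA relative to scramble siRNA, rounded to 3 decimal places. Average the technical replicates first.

10.411

Mean Ct: Bcl12 scramble siRNA 27.060; Bcl12 Tp5 siRNA 24.000; Ppia scramble siRNA 18.980; Ppia Tp5 siRNA 19.300
ΔCt(scramble siRNA) = 27.060 − 18.980 = 8.080
ΔCt(Tp5 siRNA) = 24.000 − 19.300 = 4.700
ΔΔCt = 4.700 − 8.080 = -3.380
Fold change = 2^(−(-3.380)) = 2^3.380 = 10.4107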